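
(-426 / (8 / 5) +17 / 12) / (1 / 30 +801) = -1135 / 3433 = -0.33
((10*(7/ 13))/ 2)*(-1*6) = -210/ 13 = -16.15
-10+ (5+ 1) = -4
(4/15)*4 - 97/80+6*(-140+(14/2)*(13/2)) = -27223/48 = -567.15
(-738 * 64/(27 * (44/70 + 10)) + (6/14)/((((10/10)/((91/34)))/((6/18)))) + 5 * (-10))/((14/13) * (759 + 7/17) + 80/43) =-1135861727/4346541000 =-0.26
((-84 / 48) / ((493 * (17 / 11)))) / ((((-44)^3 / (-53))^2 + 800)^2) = -0.00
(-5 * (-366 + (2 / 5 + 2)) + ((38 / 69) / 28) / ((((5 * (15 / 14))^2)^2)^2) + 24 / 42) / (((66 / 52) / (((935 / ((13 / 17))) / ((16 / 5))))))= 127067781811260508567249 / 232101782226562500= 547465.77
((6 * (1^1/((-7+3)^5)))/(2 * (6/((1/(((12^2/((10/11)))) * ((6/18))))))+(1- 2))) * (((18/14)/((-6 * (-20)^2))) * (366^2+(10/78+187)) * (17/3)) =44468447/11789639680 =0.00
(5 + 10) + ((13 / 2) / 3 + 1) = 109 / 6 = 18.17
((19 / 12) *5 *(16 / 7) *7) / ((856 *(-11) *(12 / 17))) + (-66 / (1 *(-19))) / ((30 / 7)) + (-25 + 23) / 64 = 24481117 / 32202720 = 0.76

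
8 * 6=48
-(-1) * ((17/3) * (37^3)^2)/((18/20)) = 436173489530/27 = 16154573686.30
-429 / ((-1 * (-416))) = -33 / 32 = -1.03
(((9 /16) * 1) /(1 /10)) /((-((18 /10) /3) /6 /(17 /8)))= -3825 /32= -119.53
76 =76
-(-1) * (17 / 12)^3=4913 / 1728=2.84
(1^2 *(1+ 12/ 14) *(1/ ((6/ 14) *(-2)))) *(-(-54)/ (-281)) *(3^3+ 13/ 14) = 45747/ 3934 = 11.63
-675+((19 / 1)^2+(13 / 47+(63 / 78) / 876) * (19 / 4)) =-446289469 / 1427296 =-312.68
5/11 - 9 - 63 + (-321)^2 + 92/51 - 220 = 57643456/561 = 102751.26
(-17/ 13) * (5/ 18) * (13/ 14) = -85/ 252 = -0.34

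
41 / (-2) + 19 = -1.50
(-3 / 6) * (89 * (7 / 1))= -623 / 2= -311.50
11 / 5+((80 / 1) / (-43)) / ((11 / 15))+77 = 181308 / 2365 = 76.66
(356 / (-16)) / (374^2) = -89 / 559504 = -0.00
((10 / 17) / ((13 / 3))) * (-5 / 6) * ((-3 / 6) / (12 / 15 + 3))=125 / 8398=0.01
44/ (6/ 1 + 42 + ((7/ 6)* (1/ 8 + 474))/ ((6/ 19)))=12672/ 518293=0.02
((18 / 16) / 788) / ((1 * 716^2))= 9 / 3231783424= 0.00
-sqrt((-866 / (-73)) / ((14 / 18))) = -3* sqrt(442526) / 511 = -3.91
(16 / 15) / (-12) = -4 / 45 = -0.09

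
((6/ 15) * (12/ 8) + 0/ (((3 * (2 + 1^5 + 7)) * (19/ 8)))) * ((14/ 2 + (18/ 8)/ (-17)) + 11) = 729/ 68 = 10.72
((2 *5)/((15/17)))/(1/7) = 238/3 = 79.33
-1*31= -31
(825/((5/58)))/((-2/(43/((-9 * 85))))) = 13717/51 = 268.96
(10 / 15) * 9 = 6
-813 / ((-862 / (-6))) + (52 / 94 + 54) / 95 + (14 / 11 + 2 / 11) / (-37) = -4013306397 / 783236905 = -5.12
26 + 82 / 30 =431 / 15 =28.73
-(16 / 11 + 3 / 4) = -97 / 44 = -2.20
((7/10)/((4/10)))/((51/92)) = 161/51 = 3.16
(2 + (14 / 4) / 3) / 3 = 19 / 18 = 1.06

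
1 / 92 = 0.01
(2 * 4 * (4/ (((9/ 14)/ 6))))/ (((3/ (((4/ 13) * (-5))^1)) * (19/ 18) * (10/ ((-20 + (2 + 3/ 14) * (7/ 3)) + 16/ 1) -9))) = 250880/ 741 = 338.57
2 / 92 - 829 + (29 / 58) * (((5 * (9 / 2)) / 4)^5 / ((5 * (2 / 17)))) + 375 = 13061511087 / 3014656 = 4332.67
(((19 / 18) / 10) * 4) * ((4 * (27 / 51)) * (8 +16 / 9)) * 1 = 6688 / 765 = 8.74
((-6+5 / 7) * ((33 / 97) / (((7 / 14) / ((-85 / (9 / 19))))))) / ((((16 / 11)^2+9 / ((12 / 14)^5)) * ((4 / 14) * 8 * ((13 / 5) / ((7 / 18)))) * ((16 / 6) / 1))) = 8351060025 / 11373367564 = 0.73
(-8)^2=64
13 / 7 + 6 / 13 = 211 / 91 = 2.32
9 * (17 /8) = 153 /8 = 19.12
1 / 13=0.08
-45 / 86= -0.52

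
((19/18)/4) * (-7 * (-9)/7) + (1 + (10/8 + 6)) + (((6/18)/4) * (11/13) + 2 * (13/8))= 4351/312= 13.95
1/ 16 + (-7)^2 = 785/ 16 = 49.06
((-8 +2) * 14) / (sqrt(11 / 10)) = -84 * sqrt(110) / 11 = -80.09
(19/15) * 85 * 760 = 81826.67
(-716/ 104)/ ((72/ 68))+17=4913/ 468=10.50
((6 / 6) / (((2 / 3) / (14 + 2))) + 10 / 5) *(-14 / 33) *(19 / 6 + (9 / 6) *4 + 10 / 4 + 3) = -1456 / 9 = -161.78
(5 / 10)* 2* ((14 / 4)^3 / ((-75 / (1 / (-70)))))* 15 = 49 / 400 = 0.12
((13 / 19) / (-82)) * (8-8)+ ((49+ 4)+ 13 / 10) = 543 / 10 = 54.30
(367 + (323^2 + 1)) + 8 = 104705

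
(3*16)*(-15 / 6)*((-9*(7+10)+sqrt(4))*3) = 54360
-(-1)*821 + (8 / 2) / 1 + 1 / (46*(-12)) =455399 / 552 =825.00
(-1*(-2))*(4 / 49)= 8 / 49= 0.16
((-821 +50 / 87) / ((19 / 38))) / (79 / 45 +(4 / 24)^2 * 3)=-8565240 / 9599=-892.31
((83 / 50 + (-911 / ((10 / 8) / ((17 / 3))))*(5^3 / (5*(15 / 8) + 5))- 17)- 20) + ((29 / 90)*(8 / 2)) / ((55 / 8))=-818514023 / 22770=-35947.04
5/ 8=0.62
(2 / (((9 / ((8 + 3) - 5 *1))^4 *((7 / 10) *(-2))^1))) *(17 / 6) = -0.80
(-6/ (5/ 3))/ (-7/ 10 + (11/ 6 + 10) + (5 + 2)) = -27/ 136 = -0.20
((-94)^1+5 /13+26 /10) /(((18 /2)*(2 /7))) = -35.39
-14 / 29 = -0.48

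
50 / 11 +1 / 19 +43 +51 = 20607 / 209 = 98.60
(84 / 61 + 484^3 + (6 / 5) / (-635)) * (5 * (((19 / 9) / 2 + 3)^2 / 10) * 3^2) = 58509364280881343 / 6972300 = 8391687718.67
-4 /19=-0.21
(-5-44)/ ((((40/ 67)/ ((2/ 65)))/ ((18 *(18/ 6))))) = -88641/ 650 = -136.37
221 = 221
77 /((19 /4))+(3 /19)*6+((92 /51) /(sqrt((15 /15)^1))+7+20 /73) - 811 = -55511866 /70737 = -784.76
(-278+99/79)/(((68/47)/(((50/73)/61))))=-25689025/11960758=-2.15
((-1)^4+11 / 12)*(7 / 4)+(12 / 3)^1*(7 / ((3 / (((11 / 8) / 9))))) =2065 / 432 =4.78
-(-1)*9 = 9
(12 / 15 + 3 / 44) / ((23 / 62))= 5921 / 2530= 2.34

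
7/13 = 0.54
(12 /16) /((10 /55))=4.12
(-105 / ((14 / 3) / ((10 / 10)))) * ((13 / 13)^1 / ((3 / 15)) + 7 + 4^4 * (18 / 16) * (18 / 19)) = -121770 / 19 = -6408.95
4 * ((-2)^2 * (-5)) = -80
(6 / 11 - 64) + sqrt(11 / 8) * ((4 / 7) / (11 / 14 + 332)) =-63.45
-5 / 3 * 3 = -5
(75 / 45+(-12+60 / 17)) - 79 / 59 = -24502 / 3009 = -8.14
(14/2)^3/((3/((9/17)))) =1029/17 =60.53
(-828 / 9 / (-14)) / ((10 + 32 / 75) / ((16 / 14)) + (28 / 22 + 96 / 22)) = 151800 / 340949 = 0.45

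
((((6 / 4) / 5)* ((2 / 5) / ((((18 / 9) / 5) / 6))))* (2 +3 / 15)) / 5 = 99 / 125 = 0.79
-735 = -735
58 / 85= 0.68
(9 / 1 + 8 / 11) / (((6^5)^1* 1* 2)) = 107 / 171072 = 0.00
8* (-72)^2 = 41472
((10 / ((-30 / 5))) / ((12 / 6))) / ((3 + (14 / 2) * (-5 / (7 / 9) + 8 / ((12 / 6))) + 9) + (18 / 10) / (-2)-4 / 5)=25 / 201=0.12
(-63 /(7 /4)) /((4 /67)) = -603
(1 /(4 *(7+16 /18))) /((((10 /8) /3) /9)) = 243 /355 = 0.68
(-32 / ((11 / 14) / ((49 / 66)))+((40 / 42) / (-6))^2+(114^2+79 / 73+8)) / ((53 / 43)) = 19559638139725 / 1858083381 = 10526.78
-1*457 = -457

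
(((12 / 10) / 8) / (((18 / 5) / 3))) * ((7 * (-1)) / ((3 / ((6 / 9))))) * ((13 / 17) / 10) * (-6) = 91 / 1020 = 0.09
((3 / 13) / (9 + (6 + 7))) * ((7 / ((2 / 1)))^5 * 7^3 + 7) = 1889.76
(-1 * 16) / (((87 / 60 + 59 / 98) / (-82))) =1285760 / 2011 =639.36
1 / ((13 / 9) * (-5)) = -9 / 65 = -0.14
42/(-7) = -6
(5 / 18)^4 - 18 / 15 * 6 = -3776011 / 524880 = -7.19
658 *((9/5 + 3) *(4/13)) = 63168/65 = 971.82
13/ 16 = 0.81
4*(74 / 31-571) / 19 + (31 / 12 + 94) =-163445 / 7068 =-23.12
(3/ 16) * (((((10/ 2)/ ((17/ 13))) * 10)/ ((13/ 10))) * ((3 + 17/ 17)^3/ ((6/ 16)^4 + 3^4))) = 8192000/ 1880523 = 4.36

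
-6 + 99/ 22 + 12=21/ 2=10.50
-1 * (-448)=448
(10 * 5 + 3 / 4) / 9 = 203 / 36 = 5.64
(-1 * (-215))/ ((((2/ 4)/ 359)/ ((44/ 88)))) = 77185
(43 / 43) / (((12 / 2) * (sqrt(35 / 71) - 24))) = -284 / 40861 - sqrt(2485) / 245166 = -0.01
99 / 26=3.81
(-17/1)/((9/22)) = -374/9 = -41.56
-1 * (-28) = 28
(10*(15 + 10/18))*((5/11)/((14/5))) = 2500/99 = 25.25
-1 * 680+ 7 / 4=-2713 / 4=-678.25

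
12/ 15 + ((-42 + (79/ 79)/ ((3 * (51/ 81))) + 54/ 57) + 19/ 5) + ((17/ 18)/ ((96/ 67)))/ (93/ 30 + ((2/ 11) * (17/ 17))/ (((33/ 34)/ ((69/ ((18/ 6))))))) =-448231706519/ 12508472160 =-35.83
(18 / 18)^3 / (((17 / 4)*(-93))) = -4 / 1581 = -0.00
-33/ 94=-0.35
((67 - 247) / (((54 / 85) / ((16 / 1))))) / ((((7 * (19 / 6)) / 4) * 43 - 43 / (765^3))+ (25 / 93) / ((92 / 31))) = -373439095200000 / 19637040521213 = -19.02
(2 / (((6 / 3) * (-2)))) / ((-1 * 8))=1 / 16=0.06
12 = 12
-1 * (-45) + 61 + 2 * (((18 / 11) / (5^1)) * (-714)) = -19874 / 55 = -361.35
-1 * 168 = -168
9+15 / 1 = 24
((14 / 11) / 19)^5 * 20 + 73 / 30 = 29111132757977 / 11963346601470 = 2.43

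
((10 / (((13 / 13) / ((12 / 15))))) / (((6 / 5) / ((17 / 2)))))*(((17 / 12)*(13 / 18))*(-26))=-244205 / 162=-1507.44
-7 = -7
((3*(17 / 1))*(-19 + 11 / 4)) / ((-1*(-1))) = -3315 / 4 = -828.75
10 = 10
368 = 368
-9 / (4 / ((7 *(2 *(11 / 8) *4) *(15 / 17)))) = -10395 / 68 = -152.87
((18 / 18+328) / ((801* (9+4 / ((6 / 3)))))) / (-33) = -329 / 290763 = -0.00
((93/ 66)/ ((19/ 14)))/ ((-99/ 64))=-13888/ 20691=-0.67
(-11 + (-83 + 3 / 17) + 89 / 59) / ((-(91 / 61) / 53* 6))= 49891656 / 91273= 546.62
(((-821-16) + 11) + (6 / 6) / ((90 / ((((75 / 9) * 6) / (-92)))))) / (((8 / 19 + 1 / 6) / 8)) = -51978908 / 4623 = -11243.54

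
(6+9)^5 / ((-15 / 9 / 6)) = -2733750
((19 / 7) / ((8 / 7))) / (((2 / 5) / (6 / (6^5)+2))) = 246335 / 20736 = 11.88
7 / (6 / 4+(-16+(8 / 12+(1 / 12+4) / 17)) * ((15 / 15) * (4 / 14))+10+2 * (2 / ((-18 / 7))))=7497 / 6032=1.24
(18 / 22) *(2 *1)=1.64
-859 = -859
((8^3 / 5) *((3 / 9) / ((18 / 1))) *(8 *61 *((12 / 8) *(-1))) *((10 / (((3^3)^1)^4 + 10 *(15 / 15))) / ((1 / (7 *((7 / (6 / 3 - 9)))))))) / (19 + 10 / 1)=874496 / 138708711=0.01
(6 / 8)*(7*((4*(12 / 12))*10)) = 210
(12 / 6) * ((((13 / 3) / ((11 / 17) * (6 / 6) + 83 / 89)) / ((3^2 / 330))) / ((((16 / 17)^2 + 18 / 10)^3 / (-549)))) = -79641299441882750 / 13971042994999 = -5700.45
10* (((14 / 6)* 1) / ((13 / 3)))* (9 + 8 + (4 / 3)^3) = 36610 / 351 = 104.30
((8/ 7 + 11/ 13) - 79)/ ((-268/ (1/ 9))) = 584/ 18291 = 0.03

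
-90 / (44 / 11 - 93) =90 / 89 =1.01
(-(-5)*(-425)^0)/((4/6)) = 15/2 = 7.50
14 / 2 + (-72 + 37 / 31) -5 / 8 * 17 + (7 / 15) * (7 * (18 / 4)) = -74067 / 1240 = -59.73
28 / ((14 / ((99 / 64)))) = 99 / 32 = 3.09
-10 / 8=-5 / 4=-1.25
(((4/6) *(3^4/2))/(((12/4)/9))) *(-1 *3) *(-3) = 729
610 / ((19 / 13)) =7930 / 19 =417.37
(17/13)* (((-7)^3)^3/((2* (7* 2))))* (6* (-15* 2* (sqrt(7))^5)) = 216093565485* sqrt(7)/13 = 43979218014.97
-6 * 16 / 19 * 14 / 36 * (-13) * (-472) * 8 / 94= -2748928 / 2679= -1026.10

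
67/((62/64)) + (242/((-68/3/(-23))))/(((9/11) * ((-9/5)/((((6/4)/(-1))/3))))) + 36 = 10730375/56916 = 188.53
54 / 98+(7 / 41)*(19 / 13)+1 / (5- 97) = 1897419 / 2402764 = 0.79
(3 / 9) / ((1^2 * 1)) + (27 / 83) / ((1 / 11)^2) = 9884 / 249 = 39.69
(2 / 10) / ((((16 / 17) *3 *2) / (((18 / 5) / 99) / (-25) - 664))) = -2586839 / 110000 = -23.52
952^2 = 906304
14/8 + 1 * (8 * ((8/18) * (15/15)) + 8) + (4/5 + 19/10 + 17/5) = 3493/180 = 19.41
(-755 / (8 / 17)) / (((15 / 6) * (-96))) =2567 / 384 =6.68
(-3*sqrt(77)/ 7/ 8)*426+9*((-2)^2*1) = 36 - 639*sqrt(77)/ 28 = -164.26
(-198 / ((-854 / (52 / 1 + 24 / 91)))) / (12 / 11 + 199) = 0.06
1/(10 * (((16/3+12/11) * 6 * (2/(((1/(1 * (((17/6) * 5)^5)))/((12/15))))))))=2673/940655262500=0.00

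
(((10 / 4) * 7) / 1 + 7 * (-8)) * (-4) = 154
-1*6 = -6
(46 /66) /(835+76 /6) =23 /27973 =0.00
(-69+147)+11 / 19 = 1493 / 19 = 78.58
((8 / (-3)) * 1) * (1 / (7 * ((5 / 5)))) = -8 / 21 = -0.38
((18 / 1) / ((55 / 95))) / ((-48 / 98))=-2793 / 44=-63.48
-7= -7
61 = 61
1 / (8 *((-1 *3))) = -1 / 24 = -0.04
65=65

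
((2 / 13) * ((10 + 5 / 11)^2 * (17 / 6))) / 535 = 44965 / 504933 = 0.09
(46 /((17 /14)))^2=414736 /289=1435.07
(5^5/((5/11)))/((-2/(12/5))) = -8250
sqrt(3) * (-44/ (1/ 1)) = -44 * sqrt(3) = -76.21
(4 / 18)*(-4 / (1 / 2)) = -1.78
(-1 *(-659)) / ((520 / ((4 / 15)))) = 659 / 1950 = 0.34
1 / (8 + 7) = 1 / 15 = 0.07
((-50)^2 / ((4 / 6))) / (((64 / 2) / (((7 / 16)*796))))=2611875 / 64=40810.55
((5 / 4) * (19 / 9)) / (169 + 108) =95 / 9972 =0.01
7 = 7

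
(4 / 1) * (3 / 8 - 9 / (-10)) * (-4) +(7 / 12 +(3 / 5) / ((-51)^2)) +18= -10499 / 5780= -1.82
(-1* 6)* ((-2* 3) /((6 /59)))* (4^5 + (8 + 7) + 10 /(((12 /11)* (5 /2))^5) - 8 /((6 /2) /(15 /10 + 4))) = 146868172009 /405000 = 362637.46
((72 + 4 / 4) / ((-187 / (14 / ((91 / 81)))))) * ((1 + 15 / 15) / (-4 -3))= 23652 / 17017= 1.39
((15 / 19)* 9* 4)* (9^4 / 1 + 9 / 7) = 24805440 / 133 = 186507.07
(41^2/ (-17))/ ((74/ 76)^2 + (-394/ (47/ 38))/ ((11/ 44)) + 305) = 114086108/ 1117141213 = 0.10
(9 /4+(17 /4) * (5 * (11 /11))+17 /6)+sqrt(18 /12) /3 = sqrt(6) /6+79 /3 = 26.74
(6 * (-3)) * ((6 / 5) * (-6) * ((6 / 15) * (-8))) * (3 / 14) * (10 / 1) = -31104 / 35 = -888.69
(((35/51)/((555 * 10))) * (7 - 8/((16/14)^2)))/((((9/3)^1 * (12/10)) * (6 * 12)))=49/117386496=0.00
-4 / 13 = -0.31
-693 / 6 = -231 / 2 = -115.50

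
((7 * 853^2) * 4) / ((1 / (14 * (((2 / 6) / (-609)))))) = -40746104 / 261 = -156115.34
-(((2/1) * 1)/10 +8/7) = -47/35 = -1.34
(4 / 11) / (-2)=-2 / 11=-0.18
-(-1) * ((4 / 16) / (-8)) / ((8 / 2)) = -1 / 128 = -0.01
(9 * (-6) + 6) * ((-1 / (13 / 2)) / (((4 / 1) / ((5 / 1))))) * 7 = 840 / 13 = 64.62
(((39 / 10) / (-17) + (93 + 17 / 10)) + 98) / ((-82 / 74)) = -121064 / 697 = -173.69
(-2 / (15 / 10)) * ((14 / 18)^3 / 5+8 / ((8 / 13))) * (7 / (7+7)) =-95456 / 10935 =-8.73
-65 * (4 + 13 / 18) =-5525 / 18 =-306.94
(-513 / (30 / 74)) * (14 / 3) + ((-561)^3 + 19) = -882821836 / 5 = -176564367.20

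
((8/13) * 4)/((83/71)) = 2272/1079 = 2.11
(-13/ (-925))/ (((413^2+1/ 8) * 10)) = 52/ 6311057625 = 0.00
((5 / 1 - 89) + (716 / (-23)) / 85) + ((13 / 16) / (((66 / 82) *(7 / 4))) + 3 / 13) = -1962245777 / 23483460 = -83.56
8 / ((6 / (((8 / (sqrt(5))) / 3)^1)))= 32 * sqrt(5) / 45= 1.59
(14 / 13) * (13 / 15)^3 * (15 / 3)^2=17.53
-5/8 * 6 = -15/4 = -3.75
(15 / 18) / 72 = 5 / 432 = 0.01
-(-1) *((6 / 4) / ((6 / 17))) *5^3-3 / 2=529.75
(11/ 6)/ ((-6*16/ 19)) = -209/ 576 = -0.36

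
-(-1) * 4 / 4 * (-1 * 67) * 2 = -134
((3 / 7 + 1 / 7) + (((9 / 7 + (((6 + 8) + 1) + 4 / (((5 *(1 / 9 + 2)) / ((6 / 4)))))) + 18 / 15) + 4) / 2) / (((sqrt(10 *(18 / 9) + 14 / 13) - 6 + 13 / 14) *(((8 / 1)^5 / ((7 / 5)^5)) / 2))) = -39883565631 / 9589376000000 - 302475579 *sqrt(3562) / 4794688000000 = -0.01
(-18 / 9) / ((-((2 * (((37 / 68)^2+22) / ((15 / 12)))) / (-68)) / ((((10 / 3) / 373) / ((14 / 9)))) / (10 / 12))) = -4913000 / 269186267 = -0.02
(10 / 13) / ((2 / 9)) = 45 / 13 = 3.46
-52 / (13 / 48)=-192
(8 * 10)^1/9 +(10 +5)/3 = 125/9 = 13.89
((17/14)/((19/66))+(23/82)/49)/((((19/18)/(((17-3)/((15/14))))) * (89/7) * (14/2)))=3869412/6586445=0.59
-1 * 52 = -52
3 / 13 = 0.23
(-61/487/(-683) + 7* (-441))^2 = 1054320223778533156/110636729641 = 9529567.87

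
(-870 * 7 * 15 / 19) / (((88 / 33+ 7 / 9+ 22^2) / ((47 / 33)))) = -12880350 / 916883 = -14.05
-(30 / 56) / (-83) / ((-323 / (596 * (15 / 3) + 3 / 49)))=-0.06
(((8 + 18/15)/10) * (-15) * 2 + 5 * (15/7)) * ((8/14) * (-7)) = 2364/35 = 67.54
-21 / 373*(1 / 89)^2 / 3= -0.00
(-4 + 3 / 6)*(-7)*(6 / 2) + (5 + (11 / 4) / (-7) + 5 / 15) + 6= 7093 / 84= 84.44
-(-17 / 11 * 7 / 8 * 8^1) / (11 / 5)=595 / 121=4.92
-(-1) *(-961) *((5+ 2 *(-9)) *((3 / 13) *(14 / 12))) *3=20181 / 2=10090.50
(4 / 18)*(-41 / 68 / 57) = -41 / 17442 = -0.00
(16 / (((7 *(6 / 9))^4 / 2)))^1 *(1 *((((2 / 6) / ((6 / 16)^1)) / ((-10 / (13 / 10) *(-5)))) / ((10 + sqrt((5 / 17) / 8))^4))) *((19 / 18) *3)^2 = 643610595437888 / 410089842207493503125- 3779000030208 *sqrt(170) / 410089842207493503125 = 0.00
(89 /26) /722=89 /18772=0.00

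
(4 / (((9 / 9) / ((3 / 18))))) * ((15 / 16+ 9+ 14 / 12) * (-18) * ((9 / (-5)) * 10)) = 4797 / 2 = 2398.50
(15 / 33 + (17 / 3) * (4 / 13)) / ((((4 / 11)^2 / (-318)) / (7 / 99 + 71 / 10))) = -354800921 / 9360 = -37906.08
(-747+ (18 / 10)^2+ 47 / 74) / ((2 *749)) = -1374781 / 2771300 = -0.50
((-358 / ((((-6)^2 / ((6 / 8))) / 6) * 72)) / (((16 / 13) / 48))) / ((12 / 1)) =-2327 / 1152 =-2.02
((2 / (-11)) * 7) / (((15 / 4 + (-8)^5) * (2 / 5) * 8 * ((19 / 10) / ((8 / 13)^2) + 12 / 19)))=212800 / 99023917003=0.00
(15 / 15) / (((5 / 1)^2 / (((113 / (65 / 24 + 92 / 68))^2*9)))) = 278.70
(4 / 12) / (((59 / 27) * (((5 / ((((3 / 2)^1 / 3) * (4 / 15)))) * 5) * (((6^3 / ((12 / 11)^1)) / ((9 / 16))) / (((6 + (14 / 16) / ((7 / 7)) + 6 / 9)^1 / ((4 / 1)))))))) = 181 / 41536000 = 0.00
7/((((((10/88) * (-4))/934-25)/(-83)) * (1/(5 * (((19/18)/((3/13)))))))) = 737195459/1387017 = 531.50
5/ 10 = 1/ 2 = 0.50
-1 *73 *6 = -438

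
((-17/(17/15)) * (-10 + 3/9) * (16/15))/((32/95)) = 2755/6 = 459.17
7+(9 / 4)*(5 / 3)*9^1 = 163 / 4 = 40.75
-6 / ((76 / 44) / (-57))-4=194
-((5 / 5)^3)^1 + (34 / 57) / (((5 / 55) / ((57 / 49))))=325 / 49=6.63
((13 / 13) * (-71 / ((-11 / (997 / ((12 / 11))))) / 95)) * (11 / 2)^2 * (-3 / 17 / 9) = -8565227 / 232560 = -36.83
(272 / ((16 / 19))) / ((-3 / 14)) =-4522 / 3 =-1507.33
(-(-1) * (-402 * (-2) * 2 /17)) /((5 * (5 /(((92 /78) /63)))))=0.07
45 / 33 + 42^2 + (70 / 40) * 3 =1770.61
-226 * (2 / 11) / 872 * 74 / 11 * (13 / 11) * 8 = -434824 / 145079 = -3.00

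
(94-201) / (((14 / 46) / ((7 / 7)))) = -2461 / 7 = -351.57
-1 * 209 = -209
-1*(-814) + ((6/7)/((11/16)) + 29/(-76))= 4768591/5852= 814.87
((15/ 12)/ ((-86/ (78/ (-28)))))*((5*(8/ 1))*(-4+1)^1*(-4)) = 5850/ 301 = 19.44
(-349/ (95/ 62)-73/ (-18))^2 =146343737401/ 2924100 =50047.45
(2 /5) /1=2 /5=0.40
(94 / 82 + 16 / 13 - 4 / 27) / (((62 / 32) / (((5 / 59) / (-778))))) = -1283080 / 10238923071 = -0.00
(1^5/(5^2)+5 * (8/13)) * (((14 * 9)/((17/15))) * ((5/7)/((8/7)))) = 191457/884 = 216.58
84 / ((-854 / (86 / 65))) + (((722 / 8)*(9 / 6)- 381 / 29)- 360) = -218833077 / 919880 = -237.89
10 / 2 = 5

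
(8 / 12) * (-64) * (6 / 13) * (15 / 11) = -3840 / 143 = -26.85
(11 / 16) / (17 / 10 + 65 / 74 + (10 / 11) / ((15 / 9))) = 22385 / 101712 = 0.22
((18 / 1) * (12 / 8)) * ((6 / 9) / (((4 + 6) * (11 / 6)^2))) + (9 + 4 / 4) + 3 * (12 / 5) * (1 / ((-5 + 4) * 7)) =40262 / 4235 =9.51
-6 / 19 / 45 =-0.01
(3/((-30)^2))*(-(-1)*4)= 1/75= 0.01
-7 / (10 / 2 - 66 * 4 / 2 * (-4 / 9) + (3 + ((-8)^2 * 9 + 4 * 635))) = -3 / 1364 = -0.00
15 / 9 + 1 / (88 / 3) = 449 / 264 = 1.70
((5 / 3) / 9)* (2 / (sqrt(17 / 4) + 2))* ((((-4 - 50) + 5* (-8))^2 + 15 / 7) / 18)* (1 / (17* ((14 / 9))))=-1237340 / 22491 + 309335* sqrt(17) / 22491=1.69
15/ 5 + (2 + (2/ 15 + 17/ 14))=1333/ 210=6.35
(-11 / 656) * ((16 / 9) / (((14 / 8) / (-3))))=44 / 861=0.05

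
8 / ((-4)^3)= -1 / 8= -0.12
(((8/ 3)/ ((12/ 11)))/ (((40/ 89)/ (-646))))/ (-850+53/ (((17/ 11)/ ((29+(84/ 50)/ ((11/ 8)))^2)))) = -7391572375/ 64107188334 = -0.12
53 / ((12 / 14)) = 371 / 6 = 61.83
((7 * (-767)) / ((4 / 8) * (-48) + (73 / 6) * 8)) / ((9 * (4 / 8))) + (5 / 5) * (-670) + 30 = -216569 / 330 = -656.27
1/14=0.07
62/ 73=0.85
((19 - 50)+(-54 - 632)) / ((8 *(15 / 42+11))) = -1673 / 212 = -7.89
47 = 47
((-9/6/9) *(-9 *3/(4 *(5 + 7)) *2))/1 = 3/16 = 0.19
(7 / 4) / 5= 0.35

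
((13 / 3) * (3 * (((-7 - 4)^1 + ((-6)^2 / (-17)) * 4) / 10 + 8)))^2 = 178944129 / 28900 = 6191.84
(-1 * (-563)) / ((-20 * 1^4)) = -563 / 20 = -28.15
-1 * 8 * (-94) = 752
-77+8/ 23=-1763/ 23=-76.65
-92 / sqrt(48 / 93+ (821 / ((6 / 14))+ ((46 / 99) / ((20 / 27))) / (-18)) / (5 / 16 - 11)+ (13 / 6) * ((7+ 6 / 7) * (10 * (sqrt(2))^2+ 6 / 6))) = -12 * sqrt(18709398070) / 238549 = -6.88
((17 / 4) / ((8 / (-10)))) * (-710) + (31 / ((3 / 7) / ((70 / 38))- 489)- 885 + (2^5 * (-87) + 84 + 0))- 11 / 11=44501129 / 239496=185.81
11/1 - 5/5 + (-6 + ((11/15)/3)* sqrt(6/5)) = 11* sqrt(30)/225 + 4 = 4.27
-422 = -422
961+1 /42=40363 /42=961.02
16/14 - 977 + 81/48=-109107/112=-974.17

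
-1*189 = -189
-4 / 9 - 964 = -8680 / 9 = -964.44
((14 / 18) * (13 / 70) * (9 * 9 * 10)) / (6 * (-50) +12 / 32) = -312 / 799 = -0.39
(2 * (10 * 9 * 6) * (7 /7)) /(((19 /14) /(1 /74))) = 7560 /703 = 10.75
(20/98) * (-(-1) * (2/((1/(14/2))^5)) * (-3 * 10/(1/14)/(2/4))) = -5762400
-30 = -30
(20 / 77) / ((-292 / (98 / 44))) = -0.00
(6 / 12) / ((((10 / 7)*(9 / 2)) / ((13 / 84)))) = 13 / 1080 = 0.01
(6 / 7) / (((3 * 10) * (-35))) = -1 / 1225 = -0.00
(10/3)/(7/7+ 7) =5/12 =0.42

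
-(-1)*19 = 19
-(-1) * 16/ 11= 16/ 11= 1.45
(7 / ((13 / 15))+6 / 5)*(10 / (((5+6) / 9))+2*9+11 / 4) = 767619 / 2860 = 268.40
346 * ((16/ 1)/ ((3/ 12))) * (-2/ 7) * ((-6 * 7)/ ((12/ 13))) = 287872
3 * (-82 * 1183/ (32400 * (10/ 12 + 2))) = -48503/ 15300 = -3.17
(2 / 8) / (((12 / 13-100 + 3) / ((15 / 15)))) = -13 / 4996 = -0.00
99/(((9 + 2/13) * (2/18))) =97.34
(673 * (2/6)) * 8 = 5384/3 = 1794.67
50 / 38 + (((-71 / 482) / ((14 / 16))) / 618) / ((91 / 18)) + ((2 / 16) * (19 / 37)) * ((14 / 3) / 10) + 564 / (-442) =1579938764429 / 22676665404120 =0.07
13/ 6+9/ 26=98/ 39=2.51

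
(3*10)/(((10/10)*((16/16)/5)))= 150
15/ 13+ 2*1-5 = -24/ 13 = -1.85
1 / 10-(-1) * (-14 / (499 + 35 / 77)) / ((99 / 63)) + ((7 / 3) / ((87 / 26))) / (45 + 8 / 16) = 698957 / 7169670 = 0.10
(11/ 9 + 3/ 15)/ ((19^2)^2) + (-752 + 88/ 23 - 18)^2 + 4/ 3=1821118884221776/ 3102291405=587023.80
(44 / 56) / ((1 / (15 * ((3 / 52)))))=0.68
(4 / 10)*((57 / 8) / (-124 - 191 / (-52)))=-741 / 31285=-0.02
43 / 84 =0.51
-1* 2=-2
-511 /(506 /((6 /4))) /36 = -511 /12144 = -0.04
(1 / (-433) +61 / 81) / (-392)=-6583 / 3437154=-0.00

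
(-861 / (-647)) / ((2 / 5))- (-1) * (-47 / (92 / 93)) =-2630007 / 59524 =-44.18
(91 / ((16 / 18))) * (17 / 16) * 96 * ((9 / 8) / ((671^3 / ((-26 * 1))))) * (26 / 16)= -63530649 / 38670299008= -0.00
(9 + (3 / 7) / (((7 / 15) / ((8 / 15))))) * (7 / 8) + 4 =689 / 56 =12.30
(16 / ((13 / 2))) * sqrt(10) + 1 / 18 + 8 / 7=151 / 126 + 32 * sqrt(10) / 13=8.98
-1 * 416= -416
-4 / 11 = -0.36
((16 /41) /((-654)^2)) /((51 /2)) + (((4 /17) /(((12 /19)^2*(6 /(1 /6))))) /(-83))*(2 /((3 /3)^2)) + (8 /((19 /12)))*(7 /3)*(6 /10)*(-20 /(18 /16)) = -1064184618834683 /8462379024072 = -125.75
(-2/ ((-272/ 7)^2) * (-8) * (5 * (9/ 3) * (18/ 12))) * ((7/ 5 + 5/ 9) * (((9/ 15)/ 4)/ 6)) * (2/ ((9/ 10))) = 539/ 20808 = 0.03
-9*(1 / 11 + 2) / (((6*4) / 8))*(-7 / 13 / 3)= 161 / 143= 1.13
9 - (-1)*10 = 19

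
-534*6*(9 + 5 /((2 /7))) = -84906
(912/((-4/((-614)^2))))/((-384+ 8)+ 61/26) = 2234832288/9715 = 230039.35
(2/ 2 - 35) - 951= -985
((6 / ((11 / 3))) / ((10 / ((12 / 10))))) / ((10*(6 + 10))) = 27 / 22000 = 0.00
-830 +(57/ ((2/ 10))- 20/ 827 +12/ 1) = -440811/ 827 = -533.02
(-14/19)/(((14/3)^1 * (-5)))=3/95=0.03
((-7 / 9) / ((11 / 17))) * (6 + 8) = -1666 / 99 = -16.83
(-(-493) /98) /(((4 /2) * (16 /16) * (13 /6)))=1479 /1274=1.16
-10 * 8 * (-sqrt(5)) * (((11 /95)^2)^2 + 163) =212423464256 * sqrt(5) /16290125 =29158.36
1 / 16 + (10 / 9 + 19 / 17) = 2.29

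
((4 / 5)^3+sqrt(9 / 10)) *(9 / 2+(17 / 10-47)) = -306 *sqrt(10) / 25-13056 / 625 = -59.60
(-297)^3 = -26198073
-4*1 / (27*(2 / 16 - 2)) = 32 / 405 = 0.08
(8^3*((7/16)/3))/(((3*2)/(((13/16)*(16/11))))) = 1456/99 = 14.71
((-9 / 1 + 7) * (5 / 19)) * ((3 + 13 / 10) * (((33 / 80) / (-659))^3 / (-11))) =-140481 / 2784067789312000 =-0.00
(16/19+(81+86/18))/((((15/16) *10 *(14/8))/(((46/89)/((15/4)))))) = 12459008/17121375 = 0.73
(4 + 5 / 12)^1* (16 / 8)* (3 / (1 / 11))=583 / 2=291.50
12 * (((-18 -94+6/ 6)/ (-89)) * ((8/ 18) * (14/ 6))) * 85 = 352240/ 267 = 1319.25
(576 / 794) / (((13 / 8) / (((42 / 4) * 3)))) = 72576 / 5161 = 14.06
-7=-7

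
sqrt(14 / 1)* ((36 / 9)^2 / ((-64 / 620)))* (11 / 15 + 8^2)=-30101* sqrt(14) / 3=-37542.54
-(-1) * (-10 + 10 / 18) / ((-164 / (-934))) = -39695 / 738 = -53.79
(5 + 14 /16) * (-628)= -7379 /2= -3689.50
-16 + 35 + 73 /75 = 1498 /75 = 19.97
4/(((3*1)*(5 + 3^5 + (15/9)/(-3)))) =12/2227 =0.01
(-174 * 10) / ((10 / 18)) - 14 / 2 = -3139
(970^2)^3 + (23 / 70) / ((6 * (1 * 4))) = 1399392968280720000023 / 1680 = 832972004929000000.01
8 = 8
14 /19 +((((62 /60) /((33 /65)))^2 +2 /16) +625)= 938550473 /1489752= 630.00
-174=-174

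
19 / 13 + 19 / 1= 266 / 13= 20.46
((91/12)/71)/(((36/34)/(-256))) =-49504/1917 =-25.82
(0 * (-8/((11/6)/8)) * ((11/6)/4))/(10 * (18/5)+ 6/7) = 0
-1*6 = -6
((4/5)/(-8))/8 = -1/80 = -0.01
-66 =-66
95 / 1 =95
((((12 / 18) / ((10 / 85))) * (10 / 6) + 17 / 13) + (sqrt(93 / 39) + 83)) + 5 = sqrt(403) / 13 + 11554 / 117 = 100.30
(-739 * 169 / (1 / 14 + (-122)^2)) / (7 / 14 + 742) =-0.01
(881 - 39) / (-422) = -421 / 211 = -2.00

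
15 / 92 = 0.16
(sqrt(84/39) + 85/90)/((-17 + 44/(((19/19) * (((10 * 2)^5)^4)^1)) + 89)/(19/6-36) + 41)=21948006400000000000000000000/901840895999999999999999999703 + 5164236800000000000000000000 * sqrt(91)/1302659071999999999999999999571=0.06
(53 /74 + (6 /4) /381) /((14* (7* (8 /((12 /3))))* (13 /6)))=5076 /2993263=0.00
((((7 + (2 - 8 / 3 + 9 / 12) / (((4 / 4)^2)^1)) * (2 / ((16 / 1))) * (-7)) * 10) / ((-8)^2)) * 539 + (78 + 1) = -442.98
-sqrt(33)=-5.74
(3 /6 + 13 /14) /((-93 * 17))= -10 /11067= -0.00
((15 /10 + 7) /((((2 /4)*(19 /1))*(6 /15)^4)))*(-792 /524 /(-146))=1051875 /2907152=0.36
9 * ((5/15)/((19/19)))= 3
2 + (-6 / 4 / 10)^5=2.00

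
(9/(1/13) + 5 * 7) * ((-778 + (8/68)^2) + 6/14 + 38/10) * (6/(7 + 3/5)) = -92850.91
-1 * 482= -482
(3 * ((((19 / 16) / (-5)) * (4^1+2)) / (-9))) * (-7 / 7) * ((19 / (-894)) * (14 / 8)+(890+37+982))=-906.76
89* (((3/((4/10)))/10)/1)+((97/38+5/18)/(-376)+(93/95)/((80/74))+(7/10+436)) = 504.35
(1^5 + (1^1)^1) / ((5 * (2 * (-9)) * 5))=-1 / 225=-0.00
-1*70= -70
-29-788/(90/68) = -28097/45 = -624.38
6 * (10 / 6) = 10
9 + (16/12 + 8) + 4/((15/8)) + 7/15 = 314/15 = 20.93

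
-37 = -37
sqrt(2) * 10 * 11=110 * sqrt(2)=155.56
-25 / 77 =-0.32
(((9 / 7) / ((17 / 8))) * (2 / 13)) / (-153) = -16 / 26299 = -0.00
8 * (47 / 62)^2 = 4.60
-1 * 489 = -489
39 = 39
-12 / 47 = -0.26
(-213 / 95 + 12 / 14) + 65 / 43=3622 / 28595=0.13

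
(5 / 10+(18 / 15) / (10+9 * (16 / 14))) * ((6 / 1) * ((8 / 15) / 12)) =794 / 5325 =0.15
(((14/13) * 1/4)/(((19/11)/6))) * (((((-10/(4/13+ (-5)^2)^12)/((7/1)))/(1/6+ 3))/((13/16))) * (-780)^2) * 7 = -2657100012048713088000/82939218196516607098760348861743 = -0.00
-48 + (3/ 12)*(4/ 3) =-47.67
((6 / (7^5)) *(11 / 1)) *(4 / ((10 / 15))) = 396 / 16807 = 0.02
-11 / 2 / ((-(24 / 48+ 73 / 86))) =473 / 116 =4.08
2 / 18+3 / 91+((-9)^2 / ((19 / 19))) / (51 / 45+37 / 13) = 13027673 / 635544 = 20.50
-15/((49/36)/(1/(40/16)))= -216/49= -4.41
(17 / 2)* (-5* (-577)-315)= 21845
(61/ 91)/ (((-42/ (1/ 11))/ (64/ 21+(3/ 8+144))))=-1510787/ 7063056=-0.21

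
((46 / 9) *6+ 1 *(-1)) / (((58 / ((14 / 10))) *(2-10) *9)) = -0.01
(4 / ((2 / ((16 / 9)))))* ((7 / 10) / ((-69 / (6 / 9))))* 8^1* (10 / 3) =-3584 / 5589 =-0.64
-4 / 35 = -0.11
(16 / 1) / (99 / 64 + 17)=0.86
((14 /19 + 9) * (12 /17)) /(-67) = -0.10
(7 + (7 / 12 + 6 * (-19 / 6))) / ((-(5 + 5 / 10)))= 137 / 66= 2.08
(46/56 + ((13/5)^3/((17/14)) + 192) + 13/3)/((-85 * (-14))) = 37775797/212415000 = 0.18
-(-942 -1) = 943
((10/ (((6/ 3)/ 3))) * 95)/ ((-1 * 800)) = -57/ 32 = -1.78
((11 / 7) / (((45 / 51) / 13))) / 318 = 2431 / 33390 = 0.07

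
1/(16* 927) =0.00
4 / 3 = 1.33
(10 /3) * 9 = 30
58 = 58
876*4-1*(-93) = 3597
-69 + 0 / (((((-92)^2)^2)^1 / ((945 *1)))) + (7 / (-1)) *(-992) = 6875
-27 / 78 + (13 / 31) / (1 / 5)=1411 / 806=1.75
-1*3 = -3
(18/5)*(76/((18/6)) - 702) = -2436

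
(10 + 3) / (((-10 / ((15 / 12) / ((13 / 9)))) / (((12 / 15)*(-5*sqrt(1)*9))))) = 81 / 2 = 40.50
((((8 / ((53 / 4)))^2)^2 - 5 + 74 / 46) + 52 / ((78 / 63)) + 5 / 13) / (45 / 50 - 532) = -0.07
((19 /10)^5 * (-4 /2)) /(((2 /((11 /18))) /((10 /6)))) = -27237089 /1080000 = -25.22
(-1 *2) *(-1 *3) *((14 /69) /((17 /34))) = 2.43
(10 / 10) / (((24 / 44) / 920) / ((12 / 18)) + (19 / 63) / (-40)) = -15939 / 106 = -150.37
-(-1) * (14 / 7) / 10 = 1 / 5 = 0.20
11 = 11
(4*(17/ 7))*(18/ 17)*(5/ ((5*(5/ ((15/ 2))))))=108/ 7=15.43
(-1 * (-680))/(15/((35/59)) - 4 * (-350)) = 4760/9977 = 0.48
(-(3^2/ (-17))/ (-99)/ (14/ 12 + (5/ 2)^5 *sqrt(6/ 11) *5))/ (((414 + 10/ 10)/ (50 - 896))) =-4548096/ 46504640214565 + 380700000 *sqrt(66)/ 102310208472043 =0.00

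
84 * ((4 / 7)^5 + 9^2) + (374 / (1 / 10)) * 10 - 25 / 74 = 7854750783 / 177674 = 44208.78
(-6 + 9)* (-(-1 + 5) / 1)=-12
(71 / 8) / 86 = 71 / 688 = 0.10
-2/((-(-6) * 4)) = -0.08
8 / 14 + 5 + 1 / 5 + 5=377 / 35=10.77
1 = 1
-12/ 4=-3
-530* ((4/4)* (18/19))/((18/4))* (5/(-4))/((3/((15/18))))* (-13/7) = -86125/1197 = -71.95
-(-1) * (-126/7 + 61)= 43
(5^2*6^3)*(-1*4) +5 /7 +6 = -151153 /7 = -21593.29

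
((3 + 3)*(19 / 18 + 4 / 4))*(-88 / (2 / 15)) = -8140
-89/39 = -2.28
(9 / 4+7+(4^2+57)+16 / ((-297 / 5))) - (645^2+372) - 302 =-494941019 / 1188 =-416617.02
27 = 27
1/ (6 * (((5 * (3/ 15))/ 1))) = 1/ 6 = 0.17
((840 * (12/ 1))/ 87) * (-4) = -13440/ 29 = -463.45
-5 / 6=-0.83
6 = 6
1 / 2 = 0.50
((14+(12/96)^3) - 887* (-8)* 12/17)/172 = 43719697/1497088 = 29.20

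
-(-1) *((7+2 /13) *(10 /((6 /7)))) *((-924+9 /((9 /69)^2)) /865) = -85715 /2249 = -38.11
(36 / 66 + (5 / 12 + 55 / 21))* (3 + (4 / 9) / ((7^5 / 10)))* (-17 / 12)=-8509747579 / 559068048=-15.22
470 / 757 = 0.62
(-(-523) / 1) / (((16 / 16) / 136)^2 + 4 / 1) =9673408 / 73985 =130.75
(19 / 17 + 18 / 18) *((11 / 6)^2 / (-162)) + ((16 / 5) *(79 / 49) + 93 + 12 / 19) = 1265921479 / 12819870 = 98.75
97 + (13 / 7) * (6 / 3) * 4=783 / 7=111.86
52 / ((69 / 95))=4940 / 69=71.59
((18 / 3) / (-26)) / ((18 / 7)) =-7 / 78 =-0.09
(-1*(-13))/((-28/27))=-12.54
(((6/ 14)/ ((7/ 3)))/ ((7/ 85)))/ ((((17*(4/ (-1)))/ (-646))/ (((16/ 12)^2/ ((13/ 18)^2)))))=4186080/ 57967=72.21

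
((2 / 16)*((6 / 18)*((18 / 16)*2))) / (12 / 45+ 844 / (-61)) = -0.01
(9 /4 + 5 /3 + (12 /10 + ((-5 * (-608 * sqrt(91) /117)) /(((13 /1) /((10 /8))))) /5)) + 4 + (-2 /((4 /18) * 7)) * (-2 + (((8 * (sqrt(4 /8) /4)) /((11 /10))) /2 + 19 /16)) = -45 * sqrt(2) /77 + 760 * sqrt(91) /1521 + 17071 /1680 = 14.10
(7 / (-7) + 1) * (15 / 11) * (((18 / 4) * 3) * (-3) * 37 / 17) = 0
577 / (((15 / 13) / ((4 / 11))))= 30004 / 165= 181.84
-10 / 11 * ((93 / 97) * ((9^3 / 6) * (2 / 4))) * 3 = -338985 / 2134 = -158.85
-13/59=-0.22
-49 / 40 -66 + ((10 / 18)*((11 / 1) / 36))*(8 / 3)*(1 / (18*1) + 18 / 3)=-5641043 / 87480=-64.48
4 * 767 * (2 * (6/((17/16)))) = 589056/17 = 34650.35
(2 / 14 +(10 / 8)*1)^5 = 90224199 / 17210368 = 5.24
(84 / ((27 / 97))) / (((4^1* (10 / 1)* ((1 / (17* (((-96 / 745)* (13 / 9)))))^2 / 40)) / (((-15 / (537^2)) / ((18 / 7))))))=-475425327104 / 7778527405335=-0.06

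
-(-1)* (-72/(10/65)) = -468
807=807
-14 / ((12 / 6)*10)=-7 / 10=-0.70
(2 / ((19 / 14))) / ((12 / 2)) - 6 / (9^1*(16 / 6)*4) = 167 / 912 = 0.18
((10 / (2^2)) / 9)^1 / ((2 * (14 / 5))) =0.05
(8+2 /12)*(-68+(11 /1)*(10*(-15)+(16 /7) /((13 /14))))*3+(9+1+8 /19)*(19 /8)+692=-2116965 /52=-40710.87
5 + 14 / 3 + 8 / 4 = 35 / 3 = 11.67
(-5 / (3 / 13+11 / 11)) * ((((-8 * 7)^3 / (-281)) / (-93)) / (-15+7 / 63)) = -1070160 / 583637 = -1.83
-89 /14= -6.36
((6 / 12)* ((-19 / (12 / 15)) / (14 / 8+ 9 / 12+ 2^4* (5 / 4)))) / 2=-19 / 72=-0.26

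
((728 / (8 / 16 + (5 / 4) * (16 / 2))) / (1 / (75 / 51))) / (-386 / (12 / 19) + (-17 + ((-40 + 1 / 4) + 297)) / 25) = -520000 / 3067939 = -0.17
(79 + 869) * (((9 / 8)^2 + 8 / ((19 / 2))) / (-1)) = -607431 / 304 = -1998.13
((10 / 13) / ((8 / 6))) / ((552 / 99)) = 0.10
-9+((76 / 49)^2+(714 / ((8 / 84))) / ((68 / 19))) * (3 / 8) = 59731761 / 76832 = 777.43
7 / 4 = 1.75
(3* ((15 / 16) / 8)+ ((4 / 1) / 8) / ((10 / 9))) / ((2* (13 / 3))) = 0.09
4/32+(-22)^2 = 3873/8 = 484.12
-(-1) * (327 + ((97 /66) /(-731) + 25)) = 16982495 /48246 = 352.00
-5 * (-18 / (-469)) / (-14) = 0.01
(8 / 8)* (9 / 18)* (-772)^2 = 297992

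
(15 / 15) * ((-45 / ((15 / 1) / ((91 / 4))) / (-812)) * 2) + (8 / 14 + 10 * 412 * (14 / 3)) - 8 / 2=93656435 / 4872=19223.41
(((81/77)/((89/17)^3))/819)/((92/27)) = 0.00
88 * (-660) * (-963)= 55931040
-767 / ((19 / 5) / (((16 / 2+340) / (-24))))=111215 / 38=2926.71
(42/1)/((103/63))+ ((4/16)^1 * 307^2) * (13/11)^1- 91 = 125903423/4532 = 27780.98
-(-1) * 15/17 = 0.88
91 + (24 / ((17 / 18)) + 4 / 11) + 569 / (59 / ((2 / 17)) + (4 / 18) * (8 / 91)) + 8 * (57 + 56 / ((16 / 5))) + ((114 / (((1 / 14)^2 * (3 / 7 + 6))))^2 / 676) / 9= 141921697823371307 / 52572071655675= 2699.56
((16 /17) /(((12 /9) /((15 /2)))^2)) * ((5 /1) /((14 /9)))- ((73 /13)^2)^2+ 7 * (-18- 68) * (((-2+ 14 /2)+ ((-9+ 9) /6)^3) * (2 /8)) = -44893033487 /27190072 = -1651.08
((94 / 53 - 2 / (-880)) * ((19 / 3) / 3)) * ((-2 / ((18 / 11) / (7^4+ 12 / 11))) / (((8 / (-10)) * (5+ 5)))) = 20790858281 / 15111360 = 1375.84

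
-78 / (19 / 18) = -1404 / 19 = -73.89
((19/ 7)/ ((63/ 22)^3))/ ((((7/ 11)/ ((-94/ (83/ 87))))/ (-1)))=6066527632/ 338980383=17.90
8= 8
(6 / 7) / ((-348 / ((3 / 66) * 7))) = -0.00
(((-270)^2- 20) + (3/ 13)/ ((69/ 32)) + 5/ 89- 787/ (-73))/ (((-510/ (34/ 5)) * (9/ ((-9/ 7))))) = 141598166536/ 1019866575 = 138.84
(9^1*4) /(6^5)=1 /216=0.00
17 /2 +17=51 /2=25.50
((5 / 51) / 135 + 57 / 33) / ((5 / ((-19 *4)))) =-1989224 / 75735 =-26.27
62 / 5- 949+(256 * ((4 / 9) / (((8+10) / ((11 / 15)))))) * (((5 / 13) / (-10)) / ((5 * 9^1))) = -665714681 / 710775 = -936.60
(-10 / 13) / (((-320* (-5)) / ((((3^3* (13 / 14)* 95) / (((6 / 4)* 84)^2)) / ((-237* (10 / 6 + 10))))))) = 19 / 728367360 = 0.00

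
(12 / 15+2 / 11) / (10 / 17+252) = 459 / 118085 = 0.00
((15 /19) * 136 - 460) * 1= -6700 /19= -352.63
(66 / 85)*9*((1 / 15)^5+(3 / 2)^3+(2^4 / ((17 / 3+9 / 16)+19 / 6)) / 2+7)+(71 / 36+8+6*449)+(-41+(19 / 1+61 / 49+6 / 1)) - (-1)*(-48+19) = 26306381635271 / 9605531250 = 2738.67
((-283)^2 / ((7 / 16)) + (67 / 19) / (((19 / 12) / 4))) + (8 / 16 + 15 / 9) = 2775732307 / 15162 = 183071.65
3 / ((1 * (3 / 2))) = 2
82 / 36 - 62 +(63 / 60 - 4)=-62.67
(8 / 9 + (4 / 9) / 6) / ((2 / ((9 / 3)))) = 13 / 9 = 1.44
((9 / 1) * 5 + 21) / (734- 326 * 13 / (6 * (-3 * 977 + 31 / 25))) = 1318392 / 14666933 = 0.09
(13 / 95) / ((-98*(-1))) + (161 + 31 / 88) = 66096917 / 409640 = 161.35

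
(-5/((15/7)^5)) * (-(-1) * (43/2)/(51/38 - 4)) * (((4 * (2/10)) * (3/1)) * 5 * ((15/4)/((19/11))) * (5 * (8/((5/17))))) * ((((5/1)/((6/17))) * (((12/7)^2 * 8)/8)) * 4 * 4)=48012360704/22725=2112755.15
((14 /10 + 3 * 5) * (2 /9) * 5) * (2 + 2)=656 /9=72.89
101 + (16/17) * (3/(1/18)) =151.82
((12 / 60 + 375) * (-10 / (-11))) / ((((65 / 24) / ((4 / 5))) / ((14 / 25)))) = 56.42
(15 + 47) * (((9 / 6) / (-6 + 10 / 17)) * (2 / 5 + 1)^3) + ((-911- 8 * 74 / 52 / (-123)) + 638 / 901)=-15861484284317 / 16568038500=-957.35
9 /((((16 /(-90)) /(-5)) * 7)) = 36.16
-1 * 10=-10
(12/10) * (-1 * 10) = -12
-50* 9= -450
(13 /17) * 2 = 26 /17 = 1.53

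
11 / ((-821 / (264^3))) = -202397184 / 821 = -246525.19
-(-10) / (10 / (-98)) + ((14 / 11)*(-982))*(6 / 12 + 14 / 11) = -279944 / 121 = -2313.59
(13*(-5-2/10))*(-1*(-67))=-22646/5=-4529.20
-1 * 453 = -453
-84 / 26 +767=9929 / 13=763.77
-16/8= -2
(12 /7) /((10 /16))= 96 /35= 2.74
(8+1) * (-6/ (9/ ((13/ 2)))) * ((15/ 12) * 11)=-2145/ 4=-536.25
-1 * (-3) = 3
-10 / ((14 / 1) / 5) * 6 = -150 / 7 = -21.43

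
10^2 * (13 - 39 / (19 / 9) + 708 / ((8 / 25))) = 220702.63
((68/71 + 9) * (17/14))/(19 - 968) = -1717/134758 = -0.01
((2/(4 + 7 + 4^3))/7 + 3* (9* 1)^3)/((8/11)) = 12629947/4200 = 3007.13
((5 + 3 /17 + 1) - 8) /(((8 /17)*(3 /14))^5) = -43515860857 /248832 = -174880.49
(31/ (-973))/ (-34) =31/ 33082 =0.00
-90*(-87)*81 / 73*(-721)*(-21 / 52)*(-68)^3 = -795429831832.92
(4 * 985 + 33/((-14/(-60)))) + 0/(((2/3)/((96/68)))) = 28570/7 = 4081.43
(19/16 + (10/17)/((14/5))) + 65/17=9941/1904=5.22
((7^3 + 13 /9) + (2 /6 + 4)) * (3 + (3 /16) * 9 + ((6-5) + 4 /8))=34529 /16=2158.06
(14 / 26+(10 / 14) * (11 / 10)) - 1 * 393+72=-58181 / 182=-319.68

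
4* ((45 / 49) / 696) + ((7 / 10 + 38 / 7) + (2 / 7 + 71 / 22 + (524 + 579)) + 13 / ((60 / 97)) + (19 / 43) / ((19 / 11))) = 45728675539 / 40327980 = 1133.92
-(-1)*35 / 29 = 35 / 29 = 1.21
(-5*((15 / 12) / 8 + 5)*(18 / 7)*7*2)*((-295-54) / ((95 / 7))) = 23867.47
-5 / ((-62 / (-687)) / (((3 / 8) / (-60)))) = 687 / 1984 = 0.35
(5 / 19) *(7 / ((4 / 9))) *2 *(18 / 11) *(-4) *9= -102060 / 209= -488.33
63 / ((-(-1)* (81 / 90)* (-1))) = -70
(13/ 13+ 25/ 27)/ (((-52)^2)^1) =1/ 1404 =0.00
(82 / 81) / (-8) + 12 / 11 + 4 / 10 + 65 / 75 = 39757 / 17820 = 2.23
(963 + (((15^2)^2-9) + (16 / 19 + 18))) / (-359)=-980359 / 6821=-143.73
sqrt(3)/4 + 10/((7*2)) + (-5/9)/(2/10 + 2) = sqrt(3)/4 + 320/693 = 0.89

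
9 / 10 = 0.90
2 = 2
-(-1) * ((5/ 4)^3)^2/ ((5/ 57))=178125/ 4096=43.49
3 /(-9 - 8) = -3 /17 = -0.18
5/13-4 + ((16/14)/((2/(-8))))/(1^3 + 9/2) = -4451/1001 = -4.45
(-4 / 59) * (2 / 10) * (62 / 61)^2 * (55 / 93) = -5456 / 658617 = -0.01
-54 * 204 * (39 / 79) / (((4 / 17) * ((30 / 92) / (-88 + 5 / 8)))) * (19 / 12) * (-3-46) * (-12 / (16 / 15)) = 5405365828.46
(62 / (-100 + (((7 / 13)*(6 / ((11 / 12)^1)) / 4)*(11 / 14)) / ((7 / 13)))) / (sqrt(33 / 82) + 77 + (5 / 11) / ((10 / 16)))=-111568380 / 13806193129 + 52514*sqrt(2706) / 41418579387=-0.01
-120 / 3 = -40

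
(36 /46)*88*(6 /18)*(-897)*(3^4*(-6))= 10007712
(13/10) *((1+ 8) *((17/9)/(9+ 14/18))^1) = 1989/880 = 2.26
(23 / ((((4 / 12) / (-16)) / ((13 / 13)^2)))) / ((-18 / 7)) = 1288 / 3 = 429.33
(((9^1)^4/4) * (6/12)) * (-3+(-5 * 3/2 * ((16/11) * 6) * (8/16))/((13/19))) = -47691909/1144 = -41688.73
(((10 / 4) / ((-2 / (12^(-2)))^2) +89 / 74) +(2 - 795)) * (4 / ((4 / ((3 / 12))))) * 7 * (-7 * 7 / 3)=1666958599201 / 73654272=22632.21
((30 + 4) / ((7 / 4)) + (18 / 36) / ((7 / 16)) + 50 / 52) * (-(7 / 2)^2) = -27433 / 104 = -263.78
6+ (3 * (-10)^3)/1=-2994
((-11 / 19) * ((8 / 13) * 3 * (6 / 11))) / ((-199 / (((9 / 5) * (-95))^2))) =221616 / 2587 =85.67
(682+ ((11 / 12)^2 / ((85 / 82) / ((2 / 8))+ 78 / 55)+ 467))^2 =4311498184947756049 / 3264930975744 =1320548.04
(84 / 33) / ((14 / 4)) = 8 / 11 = 0.73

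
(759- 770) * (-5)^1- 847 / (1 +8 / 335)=-37840 / 49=-772.24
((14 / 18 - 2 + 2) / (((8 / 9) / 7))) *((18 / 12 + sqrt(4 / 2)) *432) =2646 *sqrt(2) + 3969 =7711.01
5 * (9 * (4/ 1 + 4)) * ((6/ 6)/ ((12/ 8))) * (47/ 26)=5640/ 13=433.85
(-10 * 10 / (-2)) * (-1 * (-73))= 3650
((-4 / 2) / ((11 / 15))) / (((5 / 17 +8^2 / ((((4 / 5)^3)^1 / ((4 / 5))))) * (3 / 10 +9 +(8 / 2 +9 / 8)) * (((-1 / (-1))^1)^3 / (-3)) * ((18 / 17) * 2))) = 5780 / 2164327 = 0.00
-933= -933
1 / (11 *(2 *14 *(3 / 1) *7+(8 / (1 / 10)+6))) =1 / 7414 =0.00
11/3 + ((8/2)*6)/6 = 23/3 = 7.67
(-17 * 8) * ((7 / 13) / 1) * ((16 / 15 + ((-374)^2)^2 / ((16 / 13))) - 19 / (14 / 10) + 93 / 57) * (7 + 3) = -8626240898901296 / 741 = -11641350740757.48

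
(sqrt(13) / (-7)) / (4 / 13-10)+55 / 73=13* sqrt(13) / 882+55 / 73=0.81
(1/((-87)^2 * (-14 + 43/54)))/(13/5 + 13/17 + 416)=-85/3562419653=-0.00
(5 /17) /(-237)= -5 /4029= -0.00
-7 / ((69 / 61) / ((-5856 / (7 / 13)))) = 1547936 / 23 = 67301.57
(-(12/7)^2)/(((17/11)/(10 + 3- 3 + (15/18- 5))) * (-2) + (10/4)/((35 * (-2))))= 31680/6097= 5.20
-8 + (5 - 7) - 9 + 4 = -15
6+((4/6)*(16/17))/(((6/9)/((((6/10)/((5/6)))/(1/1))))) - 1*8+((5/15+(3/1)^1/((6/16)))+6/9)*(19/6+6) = 69001/850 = 81.18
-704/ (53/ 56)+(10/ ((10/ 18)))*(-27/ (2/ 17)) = -258367/ 53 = -4874.85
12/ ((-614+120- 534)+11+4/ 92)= -138/ 11695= -0.01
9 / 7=1.29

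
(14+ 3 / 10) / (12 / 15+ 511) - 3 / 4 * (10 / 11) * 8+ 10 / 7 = -1575569 / 394086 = -4.00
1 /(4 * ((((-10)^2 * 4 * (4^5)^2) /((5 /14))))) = 1 /4697620480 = 0.00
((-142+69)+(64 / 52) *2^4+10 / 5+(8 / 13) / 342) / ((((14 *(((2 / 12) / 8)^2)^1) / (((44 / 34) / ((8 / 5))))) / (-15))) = 177117600 / 1729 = 102439.33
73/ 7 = 10.43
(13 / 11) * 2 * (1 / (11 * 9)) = 26 / 1089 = 0.02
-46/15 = -3.07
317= 317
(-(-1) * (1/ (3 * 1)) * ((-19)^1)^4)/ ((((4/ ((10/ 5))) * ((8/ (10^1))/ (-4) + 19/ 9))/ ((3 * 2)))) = 5864445/ 86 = 68191.22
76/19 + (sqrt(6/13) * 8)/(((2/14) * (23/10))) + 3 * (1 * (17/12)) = 33/4 + 560 * sqrt(78)/299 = 24.79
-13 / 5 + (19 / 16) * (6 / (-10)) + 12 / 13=-497 / 208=-2.39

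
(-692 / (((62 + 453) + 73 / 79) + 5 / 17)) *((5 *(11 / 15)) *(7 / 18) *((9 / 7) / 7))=-5111458 / 14558901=-0.35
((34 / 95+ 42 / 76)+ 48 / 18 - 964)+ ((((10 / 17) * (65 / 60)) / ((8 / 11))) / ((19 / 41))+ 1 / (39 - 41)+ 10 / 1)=-24522987 / 25840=-949.03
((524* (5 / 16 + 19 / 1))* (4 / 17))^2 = 1638549441 / 289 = 5669721.25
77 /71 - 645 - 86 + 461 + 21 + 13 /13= -17531 /71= -246.92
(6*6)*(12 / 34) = 216 / 17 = 12.71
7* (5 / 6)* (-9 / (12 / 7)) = -245 / 8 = -30.62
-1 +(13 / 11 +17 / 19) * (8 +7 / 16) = 16.52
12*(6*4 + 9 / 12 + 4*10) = 777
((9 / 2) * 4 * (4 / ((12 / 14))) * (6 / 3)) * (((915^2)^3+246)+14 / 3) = 98590676386568667112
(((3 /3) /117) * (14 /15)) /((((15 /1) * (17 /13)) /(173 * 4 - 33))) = 9226 /34425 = 0.27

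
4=4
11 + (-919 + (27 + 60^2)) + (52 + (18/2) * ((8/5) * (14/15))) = 69611/25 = 2784.44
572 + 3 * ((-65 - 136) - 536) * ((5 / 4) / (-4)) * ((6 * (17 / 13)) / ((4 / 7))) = 4184587 / 416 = 10059.10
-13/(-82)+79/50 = 1782/1025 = 1.74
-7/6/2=-7/12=-0.58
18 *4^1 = 72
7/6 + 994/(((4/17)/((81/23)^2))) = 83152685/1587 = 52396.15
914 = 914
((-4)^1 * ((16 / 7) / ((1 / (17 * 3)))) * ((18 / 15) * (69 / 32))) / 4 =-10557 / 35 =-301.63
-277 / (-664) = 277 / 664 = 0.42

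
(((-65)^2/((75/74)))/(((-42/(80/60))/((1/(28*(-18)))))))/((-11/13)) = -81289/261954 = -0.31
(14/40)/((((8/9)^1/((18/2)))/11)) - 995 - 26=-157123/160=-982.02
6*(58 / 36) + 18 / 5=199 / 15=13.27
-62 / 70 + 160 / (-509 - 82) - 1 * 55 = -1161596 / 20685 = -56.16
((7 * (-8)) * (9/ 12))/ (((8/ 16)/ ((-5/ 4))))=105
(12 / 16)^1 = 3 / 4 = 0.75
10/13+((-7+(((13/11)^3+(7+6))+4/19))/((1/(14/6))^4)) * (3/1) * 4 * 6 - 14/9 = 49639078316/2958813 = 16776.69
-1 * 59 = -59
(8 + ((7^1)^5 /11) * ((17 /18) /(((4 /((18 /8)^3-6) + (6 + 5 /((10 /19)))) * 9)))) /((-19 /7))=-59485517 /9034443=-6.58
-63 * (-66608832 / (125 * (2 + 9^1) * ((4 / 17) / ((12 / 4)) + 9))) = 214014177216 / 636625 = 336169.92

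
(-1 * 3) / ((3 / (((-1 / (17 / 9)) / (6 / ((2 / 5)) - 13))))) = 0.26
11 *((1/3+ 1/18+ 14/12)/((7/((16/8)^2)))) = 88/9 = 9.78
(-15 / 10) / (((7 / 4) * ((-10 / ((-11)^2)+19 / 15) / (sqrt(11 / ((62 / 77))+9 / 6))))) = -10890 * sqrt(14570) / 466333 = -2.82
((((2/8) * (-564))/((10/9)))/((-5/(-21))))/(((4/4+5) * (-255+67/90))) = 11421/32690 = 0.35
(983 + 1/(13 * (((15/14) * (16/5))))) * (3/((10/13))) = 306703/80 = 3833.79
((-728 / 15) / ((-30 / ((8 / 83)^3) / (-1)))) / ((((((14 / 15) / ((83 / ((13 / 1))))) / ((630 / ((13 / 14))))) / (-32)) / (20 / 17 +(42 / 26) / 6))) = 6155993088 / 19792097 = 311.03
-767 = -767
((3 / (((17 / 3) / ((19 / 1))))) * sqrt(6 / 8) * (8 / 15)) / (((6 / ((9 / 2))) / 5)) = 171 * sqrt(3) / 17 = 17.42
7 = 7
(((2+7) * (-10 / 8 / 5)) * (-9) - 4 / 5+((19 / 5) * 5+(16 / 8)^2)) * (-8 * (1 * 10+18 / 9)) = -20376 / 5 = -4075.20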